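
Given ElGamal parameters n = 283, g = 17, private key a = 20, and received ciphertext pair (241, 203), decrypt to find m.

40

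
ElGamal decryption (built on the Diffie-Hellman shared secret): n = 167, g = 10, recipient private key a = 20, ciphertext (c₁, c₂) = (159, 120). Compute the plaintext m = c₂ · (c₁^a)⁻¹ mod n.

46

Shared mask s = c₁^a mod n = 159^20 mod 167.
159^1 ≡ 159 (mod 167)
159^2 = (159^1)^2 ≡ 159^2 = 25281 ≡ 64 (mod 167)
159^4 = (159^2)^2 ≡ 64^2 = 4096 ≡ 88 (mod 167)
159^8 = (159^4)^2 ≡ 88^2 = 7744 ≡ 62 (mod 167)
159^16 = (159^8)^2 ≡ 62^2 = 3844 ≡ 3 (mod 167)
159^20 = 159^16 · 159^4 ≡ 3 · 88 ≡ 97 (mod 167).
So s = 97; s⁻¹ ≡ 31 (mod 167).
m = c₂ · s⁻¹ mod 167 = 120 · 31 mod 167 = 46.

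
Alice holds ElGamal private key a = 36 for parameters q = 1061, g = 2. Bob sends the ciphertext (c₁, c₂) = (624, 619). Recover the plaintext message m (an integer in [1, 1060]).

Shared mask s = c₁^a mod q = 624^36 mod 1061.
624^1 ≡ 624 (mod 1061)
624^2 = (624^1)^2 ≡ 624^2 = 389376 ≡ 1050 (mod 1061)
624^4 = (624^2)^2 ≡ 1050^2 = 1102500 ≡ 121 (mod 1061)
624^8 = (624^4)^2 ≡ 121^2 = 14641 ≡ 848 (mod 1061)
624^16 = (624^8)^2 ≡ 848^2 = 719104 ≡ 807 (mod 1061)
624^32 = (624^16)^2 ≡ 807^2 = 651249 ≡ 856 (mod 1061)
624^36 = 624^32 · 624^4 ≡ 856 · 121 ≡ 659 (mod 1061).
So s = 659; s⁻¹ ≡ 900 (mod 1061).
m = c₂ · s⁻¹ mod 1061 = 619 · 900 mod 1061 = 75.

75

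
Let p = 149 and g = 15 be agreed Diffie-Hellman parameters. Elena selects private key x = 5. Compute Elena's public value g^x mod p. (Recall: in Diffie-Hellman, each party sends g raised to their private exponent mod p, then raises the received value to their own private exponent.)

71

Public value = 15^5 mod 149.
15^1 ≡ 15 (mod 149)
15^2 = (15^1)^2 ≡ 15^2 = 225 ≡ 76 (mod 149)
15^4 = (15^2)^2 ≡ 76^2 = 5776 ≡ 114 (mod 149)
15^5 = 15^4 · 15^1 ≡ 114 · 15 ≡ 71 (mod 149).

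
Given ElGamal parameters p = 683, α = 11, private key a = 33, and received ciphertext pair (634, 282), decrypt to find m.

135

Shared mask s = c₁^a mod p = 634^33 mod 683.
634^1 ≡ 634 (mod 683)
634^2 = (634^1)^2 ≡ 634^2 = 401956 ≡ 352 (mod 683)
634^4 = (634^2)^2 ≡ 352^2 = 123904 ≡ 281 (mod 683)
634^8 = (634^4)^2 ≡ 281^2 = 78961 ≡ 416 (mod 683)
634^16 = (634^8)^2 ≡ 416^2 = 173056 ≡ 257 (mod 683)
634^32 = (634^16)^2 ≡ 257^2 = 66049 ≡ 481 (mod 683)
634^33 = 634^32 · 634^1 ≡ 481 · 634 ≡ 336 (mod 683).
So s = 336; s⁻¹ ≡ 124 (mod 683).
m = c₂ · s⁻¹ mod 683 = 282 · 124 mod 683 = 135.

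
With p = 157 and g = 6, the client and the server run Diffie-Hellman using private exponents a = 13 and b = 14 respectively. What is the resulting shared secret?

The server sends B = g^b mod p = 6^14 mod 157.
6^1 ≡ 6 (mod 157)
6^2 = (6^1)^2 ≡ 6^2 = 36 ≡ 36 (mod 157)
6^4 = (6^2)^2 ≡ 36^2 = 1296 ≡ 40 (mod 157)
6^8 = (6^4)^2 ≡ 40^2 = 1600 ≡ 30 (mod 157)
6^14 = 6^8 · 6^4 · 6^2 ≡ 30 · 40 · 36 ≡ 25 (mod 157).
So B = 25. The client then computes K = B^a mod p = 25^13 mod 157.
25^1 ≡ 25 (mod 157)
25^2 = (25^1)^2 ≡ 25^2 = 625 ≡ 154 (mod 157)
25^4 = (25^2)^2 ≡ 154^2 = 23716 ≡ 9 (mod 157)
25^8 = (25^4)^2 ≡ 9^2 = 81 ≡ 81 (mod 157)
25^13 = 25^8 · 25^4 · 25^1 ≡ 81 · 9 · 25 ≡ 13 (mod 157).

13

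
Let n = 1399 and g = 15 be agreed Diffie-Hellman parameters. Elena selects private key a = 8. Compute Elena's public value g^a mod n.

969

Public value = 15^8 mod 1399.
15^1 ≡ 15 (mod 1399)
15^2 = (15^1)^2 ≡ 15^2 = 225 ≡ 225 (mod 1399)
15^4 = (15^2)^2 ≡ 225^2 = 50625 ≡ 261 (mod 1399)
15^8 = (15^4)^2 ≡ 261^2 = 68121 ≡ 969 (mod 1399)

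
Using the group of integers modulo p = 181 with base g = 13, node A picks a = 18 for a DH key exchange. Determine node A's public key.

Public value = 13^18 mod 181.
13^1 ≡ 13 (mod 181)
13^2 = (13^1)^2 ≡ 13^2 = 169 ≡ 169 (mod 181)
13^4 = (13^2)^2 ≡ 169^2 = 28561 ≡ 144 (mod 181)
13^8 = (13^4)^2 ≡ 144^2 = 20736 ≡ 102 (mod 181)
13^16 = (13^8)^2 ≡ 102^2 = 10404 ≡ 87 (mod 181)
13^18 = 13^16 · 13^2 ≡ 87 · 169 ≡ 42 (mod 181).

42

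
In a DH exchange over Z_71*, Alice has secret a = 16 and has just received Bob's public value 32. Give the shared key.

Shared key K = 32^16 mod 71.
32^1 ≡ 32 (mod 71)
32^2 = (32^1)^2 ≡ 32^2 = 1024 ≡ 30 (mod 71)
32^4 = (32^2)^2 ≡ 30^2 = 900 ≡ 48 (mod 71)
32^8 = (32^4)^2 ≡ 48^2 = 2304 ≡ 32 (mod 71)
32^16 = (32^8)^2 ≡ 32^2 = 1024 ≡ 30 (mod 71)

30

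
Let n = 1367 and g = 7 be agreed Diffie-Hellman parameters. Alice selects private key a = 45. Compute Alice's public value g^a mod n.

13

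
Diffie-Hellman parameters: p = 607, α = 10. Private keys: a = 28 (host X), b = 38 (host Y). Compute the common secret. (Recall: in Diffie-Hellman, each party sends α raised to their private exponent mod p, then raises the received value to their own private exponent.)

370

Host Y sends B = α^b mod p = 10^38 mod 607.
10^1 ≡ 10 (mod 607)
10^2 = (10^1)^2 ≡ 10^2 = 100 ≡ 100 (mod 607)
10^4 = (10^2)^2 ≡ 100^2 = 10000 ≡ 288 (mod 607)
10^8 = (10^4)^2 ≡ 288^2 = 82944 ≡ 392 (mod 607)
10^16 = (10^8)^2 ≡ 392^2 = 153664 ≡ 93 (mod 607)
10^32 = (10^16)^2 ≡ 93^2 = 8649 ≡ 151 (mod 607)
10^38 = 10^32 · 10^4 · 10^2 ≡ 151 · 288 · 100 ≡ 252 (mod 607).
So B = 252. Host X then computes K = B^a mod p = 252^28 mod 607.
252^1 ≡ 252 (mod 607)
252^2 = (252^1)^2 ≡ 252^2 = 63504 ≡ 376 (mod 607)
252^4 = (252^2)^2 ≡ 376^2 = 141376 ≡ 552 (mod 607)
252^8 = (252^4)^2 ≡ 552^2 = 304704 ≡ 597 (mod 607)
252^16 = (252^8)^2 ≡ 597^2 = 356409 ≡ 100 (mod 607)
252^28 = 252^16 · 252^8 · 252^4 ≡ 100 · 597 · 552 ≡ 370 (mod 607).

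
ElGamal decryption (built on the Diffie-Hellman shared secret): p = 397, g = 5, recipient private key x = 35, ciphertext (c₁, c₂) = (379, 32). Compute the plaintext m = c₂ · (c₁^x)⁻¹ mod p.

9

Shared mask s = c₁^x mod p = 379^35 mod 397.
379^1 ≡ 379 (mod 397)
379^2 = (379^1)^2 ≡ 379^2 = 143641 ≡ 324 (mod 397)
379^4 = (379^2)^2 ≡ 324^2 = 104976 ≡ 168 (mod 397)
379^8 = (379^4)^2 ≡ 168^2 = 28224 ≡ 37 (mod 397)
379^16 = (379^8)^2 ≡ 37^2 = 1369 ≡ 178 (mod 397)
379^32 = (379^16)^2 ≡ 178^2 = 31684 ≡ 321 (mod 397)
379^35 = 379^32 · 379^2 · 379^1 ≡ 321 · 324 · 379 ≡ 180 (mod 397).
So s = 180; s⁻¹ ≡ 236 (mod 397).
m = c₂ · s⁻¹ mod 397 = 32 · 236 mod 397 = 9.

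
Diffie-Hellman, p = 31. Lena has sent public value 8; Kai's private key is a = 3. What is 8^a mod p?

16

Shared key K = 8^3 mod 31.
8^1 ≡ 8 (mod 31)
8^2 = (8^1)^2 ≡ 8^2 = 64 ≡ 2 (mod 31)
8^3 = 8^2 · 8^1 ≡ 2 · 8 ≡ 16 (mod 31).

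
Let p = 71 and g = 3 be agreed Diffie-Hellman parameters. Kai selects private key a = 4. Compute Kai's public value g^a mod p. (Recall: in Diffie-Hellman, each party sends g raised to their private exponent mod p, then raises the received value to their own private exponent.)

Public value = 3^4 mod 71.
3^1 ≡ 3 (mod 71)
3^2 = (3^1)^2 ≡ 3^2 = 9 ≡ 9 (mod 71)
3^4 = (3^2)^2 ≡ 9^2 = 81 ≡ 10 (mod 71)

10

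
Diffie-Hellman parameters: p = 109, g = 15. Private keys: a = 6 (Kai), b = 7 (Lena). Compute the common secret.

66

Lena sends B = g^b mod p = 15^7 mod 109.
15^1 ≡ 15 (mod 109)
15^2 = (15^1)^2 ≡ 15^2 = 225 ≡ 7 (mod 109)
15^4 = (15^2)^2 ≡ 7^2 = 49 ≡ 49 (mod 109)
15^7 = 15^4 · 15^2 · 15^1 ≡ 49 · 7 · 15 ≡ 22 (mod 109).
So B = 22. Kai then computes K = B^a mod p = 22^6 mod 109.
22^1 ≡ 22 (mod 109)
22^2 = (22^1)^2 ≡ 22^2 = 484 ≡ 48 (mod 109)
22^4 = (22^2)^2 ≡ 48^2 = 2304 ≡ 15 (mod 109)
22^6 = 22^4 · 22^2 ≡ 15 · 48 ≡ 66 (mod 109).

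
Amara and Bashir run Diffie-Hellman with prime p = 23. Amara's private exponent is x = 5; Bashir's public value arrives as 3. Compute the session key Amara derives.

Shared key K = 3^5 mod 23.
3^1 ≡ 3 (mod 23)
3^2 = (3^1)^2 ≡ 3^2 = 9 ≡ 9 (mod 23)
3^4 = (3^2)^2 ≡ 9^2 = 81 ≡ 12 (mod 23)
3^5 = 3^4 · 3^1 ≡ 12 · 3 ≡ 13 (mod 23).

13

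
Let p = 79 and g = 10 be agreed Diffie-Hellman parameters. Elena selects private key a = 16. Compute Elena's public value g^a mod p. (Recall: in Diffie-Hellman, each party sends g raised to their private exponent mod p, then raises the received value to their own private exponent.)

52

Public value = 10^16 mod 79.
10^1 ≡ 10 (mod 79)
10^2 = (10^1)^2 ≡ 10^2 = 100 ≡ 21 (mod 79)
10^4 = (10^2)^2 ≡ 21^2 = 441 ≡ 46 (mod 79)
10^8 = (10^4)^2 ≡ 46^2 = 2116 ≡ 62 (mod 79)
10^16 = (10^8)^2 ≡ 62^2 = 3844 ≡ 52 (mod 79)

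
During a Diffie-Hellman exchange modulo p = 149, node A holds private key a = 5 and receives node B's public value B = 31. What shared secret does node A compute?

142

Shared key K = 31^5 mod 149.
31^1 ≡ 31 (mod 149)
31^2 = (31^1)^2 ≡ 31^2 = 961 ≡ 67 (mod 149)
31^4 = (31^2)^2 ≡ 67^2 = 4489 ≡ 19 (mod 149)
31^5 = 31^4 · 31^1 ≡ 19 · 31 ≡ 142 (mod 149).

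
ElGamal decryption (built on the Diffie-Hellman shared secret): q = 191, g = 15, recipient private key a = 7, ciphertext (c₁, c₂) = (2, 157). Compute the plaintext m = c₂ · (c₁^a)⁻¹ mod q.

Shared mask s = c₁^a mod q = 2^7 mod 191.
2^1 ≡ 2 (mod 191)
2^2 = (2^1)^2 ≡ 2^2 = 4 ≡ 4 (mod 191)
2^4 = (2^2)^2 ≡ 4^2 = 16 ≡ 16 (mod 191)
2^7 = 2^4 · 2^2 · 2^1 ≡ 16 · 4 · 2 ≡ 128 (mod 191).
So s = 128; s⁻¹ ≡ 97 (mod 191).
m = c₂ · s⁻¹ mod 191 = 157 · 97 mod 191 = 140.

140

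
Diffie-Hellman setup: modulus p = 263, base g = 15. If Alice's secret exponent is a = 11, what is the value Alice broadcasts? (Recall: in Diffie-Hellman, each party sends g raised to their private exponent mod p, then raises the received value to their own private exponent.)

Public value = 15^11 mod 263.
15^1 ≡ 15 (mod 263)
15^2 = (15^1)^2 ≡ 15^2 = 225 ≡ 225 (mod 263)
15^4 = (15^2)^2 ≡ 225^2 = 50625 ≡ 129 (mod 263)
15^8 = (15^4)^2 ≡ 129^2 = 16641 ≡ 72 (mod 263)
15^11 = 15^8 · 15^2 · 15^1 ≡ 72 · 225 · 15 ≡ 251 (mod 263).

251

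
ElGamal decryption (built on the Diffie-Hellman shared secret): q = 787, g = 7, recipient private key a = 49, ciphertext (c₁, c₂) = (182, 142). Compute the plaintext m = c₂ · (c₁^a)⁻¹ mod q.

491

Shared mask s = c₁^a mod q = 182^49 mod 787.
182^1 ≡ 182 (mod 787)
182^2 = (182^1)^2 ≡ 182^2 = 33124 ≡ 70 (mod 787)
182^4 = (182^2)^2 ≡ 70^2 = 4900 ≡ 178 (mod 787)
182^8 = (182^4)^2 ≡ 178^2 = 31684 ≡ 204 (mod 787)
182^16 = (182^8)^2 ≡ 204^2 = 41616 ≡ 692 (mod 787)
182^32 = (182^16)^2 ≡ 692^2 = 478864 ≡ 368 (mod 787)
182^49 = 182^32 · 182^16 · 182^1 ≡ 368 · 692 · 182 ≡ 175 (mod 787).
So s = 175; s⁻¹ ≡ 9 (mod 787).
m = c₂ · s⁻¹ mod 787 = 142 · 9 mod 787 = 491.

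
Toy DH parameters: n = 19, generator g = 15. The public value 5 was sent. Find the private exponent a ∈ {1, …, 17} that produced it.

8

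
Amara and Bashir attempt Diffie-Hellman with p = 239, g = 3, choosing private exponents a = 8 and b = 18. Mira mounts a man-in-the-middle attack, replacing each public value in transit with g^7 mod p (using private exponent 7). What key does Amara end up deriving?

40

Amara receives Mira's public value M = 3^7 mod 239 instead of the honest one.
3^1 ≡ 3 (mod 239)
3^2 = (3^1)^2 ≡ 3^2 = 9 ≡ 9 (mod 239)
3^4 = (3^2)^2 ≡ 9^2 = 81 ≡ 81 (mod 239)
3^7 = 3^4 · 3^2 · 3^1 ≡ 81 · 9 · 3 ≡ 36 (mod 239).
So M = 36. Amara computes K = M^8 mod 239.
36^1 ≡ 36 (mod 239)
36^2 = (36^1)^2 ≡ 36^2 = 1296 ≡ 101 (mod 239)
36^4 = (36^2)^2 ≡ 101^2 = 10201 ≡ 163 (mod 239)
36^8 = (36^4)^2 ≡ 163^2 = 26569 ≡ 40 (mod 239)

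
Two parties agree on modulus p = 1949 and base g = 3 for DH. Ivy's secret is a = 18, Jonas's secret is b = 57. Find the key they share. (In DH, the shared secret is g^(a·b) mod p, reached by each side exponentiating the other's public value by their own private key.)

289

Jonas sends B = g^b mod p = 3^57 mod 1949.
3^1 ≡ 3 (mod 1949)
3^2 = (3^1)^2 ≡ 3^2 = 9 ≡ 9 (mod 1949)
3^4 = (3^2)^2 ≡ 9^2 = 81 ≡ 81 (mod 1949)
3^8 = (3^4)^2 ≡ 81^2 = 6561 ≡ 714 (mod 1949)
3^16 = (3^8)^2 ≡ 714^2 = 509796 ≡ 1107 (mod 1949)
3^32 = (3^16)^2 ≡ 1107^2 = 1225449 ≡ 1477 (mod 1949)
3^57 = 3^32 · 3^16 · 3^8 · 3^1 ≡ 1477 · 1107 · 714 · 3 ≡ 1886 (mod 1949).
So B = 1886. Ivy then computes K = B^a mod p = 1886^18 mod 1949.
1886^1 ≡ 1886 (mod 1949)
1886^2 = (1886^1)^2 ≡ 1886^2 = 3556996 ≡ 71 (mod 1949)
1886^4 = (1886^2)^2 ≡ 71^2 = 5041 ≡ 1143 (mod 1949)
1886^8 = (1886^4)^2 ≡ 1143^2 = 1306449 ≡ 619 (mod 1949)
1886^16 = (1886^8)^2 ≡ 619^2 = 383161 ≡ 1157 (mod 1949)
1886^18 = 1886^16 · 1886^2 ≡ 1157 · 71 ≡ 289 (mod 1949).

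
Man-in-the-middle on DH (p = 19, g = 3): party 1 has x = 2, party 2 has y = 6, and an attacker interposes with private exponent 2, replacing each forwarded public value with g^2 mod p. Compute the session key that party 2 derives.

11

Party 2 receives an attacker's public value M = 3^2 mod 19 instead of the honest one.
3^1 ≡ 3 (mod 19)
3^2 = (3^1)^2 ≡ 3^2 = 9 ≡ 9 (mod 19)
So M = 9. Party 2 computes K = M^6 mod 19.
9^1 ≡ 9 (mod 19)
9^2 = (9^1)^2 ≡ 9^2 = 81 ≡ 5 (mod 19)
9^4 = (9^2)^2 ≡ 5^2 = 25 ≡ 6 (mod 19)
9^6 = 9^4 · 9^2 ≡ 6 · 5 ≡ 11 (mod 19).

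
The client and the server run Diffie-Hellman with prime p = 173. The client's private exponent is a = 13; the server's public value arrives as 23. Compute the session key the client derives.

Shared key K = 23^13 mod 173.
23^1 ≡ 23 (mod 173)
23^2 = (23^1)^2 ≡ 23^2 = 529 ≡ 10 (mod 173)
23^4 = (23^2)^2 ≡ 10^2 = 100 ≡ 100 (mod 173)
23^8 = (23^4)^2 ≡ 100^2 = 10000 ≡ 139 (mod 173)
23^13 = 23^8 · 23^4 · 23^1 ≡ 139 · 100 · 23 ≡ 169 (mod 173).

169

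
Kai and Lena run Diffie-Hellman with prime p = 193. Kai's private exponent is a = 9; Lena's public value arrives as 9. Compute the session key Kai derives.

9

Shared key K = 9^9 mod 193.
9^1 ≡ 9 (mod 193)
9^2 = (9^1)^2 ≡ 9^2 = 81 ≡ 81 (mod 193)
9^4 = (9^2)^2 ≡ 81^2 = 6561 ≡ 192 (mod 193)
9^8 = (9^4)^2 ≡ 192^2 = 36864 ≡ 1 (mod 193)
9^9 = 9^8 · 9^1 ≡ 1 · 9 ≡ 9 (mod 193).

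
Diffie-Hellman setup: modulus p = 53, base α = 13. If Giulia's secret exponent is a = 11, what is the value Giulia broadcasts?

16

Public value = 13^11 mod 53.
13^1 ≡ 13 (mod 53)
13^2 = (13^1)^2 ≡ 13^2 = 169 ≡ 10 (mod 53)
13^4 = (13^2)^2 ≡ 10^2 = 100 ≡ 47 (mod 53)
13^8 = (13^4)^2 ≡ 47^2 = 2209 ≡ 36 (mod 53)
13^11 = 13^8 · 13^2 · 13^1 ≡ 36 · 10 · 13 ≡ 16 (mod 53).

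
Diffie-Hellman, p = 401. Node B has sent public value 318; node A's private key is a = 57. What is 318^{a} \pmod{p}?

72

Shared key K = 318^57 mod 401.
318^1 ≡ 318 (mod 401)
318^2 = (318^1)^2 ≡ 318^2 = 101124 ≡ 72 (mod 401)
318^4 = (318^2)^2 ≡ 72^2 = 5184 ≡ 372 (mod 401)
318^8 = (318^4)^2 ≡ 372^2 = 138384 ≡ 39 (mod 401)
318^16 = (318^8)^2 ≡ 39^2 = 1521 ≡ 318 (mod 401)
318^32 = (318^16)^2 ≡ 318^2 = 101124 ≡ 72 (mod 401)
318^57 = 318^32 · 318^16 · 318^8 · 318^1 ≡ 72 · 318 · 39 · 318 ≡ 72 (mod 401).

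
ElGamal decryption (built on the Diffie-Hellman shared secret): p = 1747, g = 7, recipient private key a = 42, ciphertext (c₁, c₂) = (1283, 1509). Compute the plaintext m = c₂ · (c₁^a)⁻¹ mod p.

Shared mask s = c₁^a mod p = 1283^42 mod 1747.
1283^1 ≡ 1283 (mod 1747)
1283^2 = (1283^1)^2 ≡ 1283^2 = 1646089 ≡ 415 (mod 1747)
1283^4 = (1283^2)^2 ≡ 415^2 = 172225 ≡ 1019 (mod 1747)
1283^8 = (1283^4)^2 ≡ 1019^2 = 1038361 ≡ 643 (mod 1747)
1283^16 = (1283^8)^2 ≡ 643^2 = 413449 ≡ 1157 (mod 1747)
1283^32 = (1283^16)^2 ≡ 1157^2 = 1338649 ≡ 447 (mod 1747)
1283^42 = 1283^32 · 1283^8 · 1283^2 ≡ 447 · 643 · 415 ≡ 1543 (mod 1747).
So s = 1543; s⁻¹ ≡ 471 (mod 1747).
m = c₂ · s⁻¹ mod 1747 = 1509 · 471 mod 1747 = 1457.

1457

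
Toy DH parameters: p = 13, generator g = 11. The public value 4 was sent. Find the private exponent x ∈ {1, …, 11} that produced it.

Try successive powers of 11 modulo 13:
11^1 ≡ 11
11^2 ≡ 4
Found: x = 2.

2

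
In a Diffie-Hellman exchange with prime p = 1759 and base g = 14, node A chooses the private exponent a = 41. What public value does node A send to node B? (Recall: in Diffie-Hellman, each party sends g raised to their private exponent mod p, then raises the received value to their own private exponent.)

624

Public value = 14^41 mod 1759.
14^1 ≡ 14 (mod 1759)
14^2 = (14^1)^2 ≡ 14^2 = 196 ≡ 196 (mod 1759)
14^4 = (14^2)^2 ≡ 196^2 = 38416 ≡ 1477 (mod 1759)
14^8 = (14^4)^2 ≡ 1477^2 = 2181529 ≡ 369 (mod 1759)
14^16 = (14^8)^2 ≡ 369^2 = 136161 ≡ 718 (mod 1759)
14^32 = (14^16)^2 ≡ 718^2 = 515524 ≡ 137 (mod 1759)
14^41 = 14^32 · 14^8 · 14^1 ≡ 137 · 369 · 14 ≡ 624 (mod 1759).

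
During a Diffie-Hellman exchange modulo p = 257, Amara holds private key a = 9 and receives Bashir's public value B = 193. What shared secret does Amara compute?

193

Shared key K = 193^9 mod 257.
193^1 ≡ 193 (mod 257)
193^2 = (193^1)^2 ≡ 193^2 = 37249 ≡ 241 (mod 257)
193^4 = (193^2)^2 ≡ 241^2 = 58081 ≡ 256 (mod 257)
193^8 = (193^4)^2 ≡ 256^2 = 65536 ≡ 1 (mod 257)
193^9 = 193^8 · 193^1 ≡ 1 · 193 ≡ 193 (mod 257).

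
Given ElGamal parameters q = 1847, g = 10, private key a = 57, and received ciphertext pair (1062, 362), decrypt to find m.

1787

Shared mask s = c₁^a mod q = 1062^57 mod 1847.
1062^1 ≡ 1062 (mod 1847)
1062^2 = (1062^1)^2 ≡ 1062^2 = 1127844 ≡ 1174 (mod 1847)
1062^4 = (1062^2)^2 ≡ 1174^2 = 1378276 ≡ 414 (mod 1847)
1062^8 = (1062^4)^2 ≡ 414^2 = 171396 ≡ 1472 (mod 1847)
1062^16 = (1062^8)^2 ≡ 1472^2 = 2166784 ≡ 253 (mod 1847)
1062^32 = (1062^16)^2 ≡ 253^2 = 64009 ≡ 1211 (mod 1847)
1062^57 = 1062^32 · 1062^16 · 1062^8 · 1062^1 ≡ 1211 · 253 · 1472 · 1062 ≡ 1410 (mod 1847).
So s = 1410; s⁻¹ ≡ 1306 (mod 1847).
m = c₂ · s⁻¹ mod 1847 = 362 · 1306 mod 1847 = 1787.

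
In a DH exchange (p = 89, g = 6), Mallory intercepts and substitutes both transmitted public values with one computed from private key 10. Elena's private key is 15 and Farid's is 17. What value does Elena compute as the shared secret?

10

Elena receives Mallory's public value M = 6^10 mod 89 instead of the honest one.
6^1 ≡ 6 (mod 89)
6^2 = (6^1)^2 ≡ 6^2 = 36 ≡ 36 (mod 89)
6^4 = (6^2)^2 ≡ 36^2 = 1296 ≡ 50 (mod 89)
6^8 = (6^4)^2 ≡ 50^2 = 2500 ≡ 8 (mod 89)
6^10 = 6^8 · 6^2 ≡ 8 · 36 ≡ 21 (mod 89).
So M = 21. Elena computes K = M^15 mod 89.
21^1 ≡ 21 (mod 89)
21^2 = (21^1)^2 ≡ 21^2 = 441 ≡ 85 (mod 89)
21^4 = (21^2)^2 ≡ 85^2 = 7225 ≡ 16 (mod 89)
21^8 = (21^4)^2 ≡ 16^2 = 256 ≡ 78 (mod 89)
21^15 = 21^8 · 21^4 · 21^2 · 21^1 ≡ 78 · 16 · 85 · 21 ≡ 10 (mod 89).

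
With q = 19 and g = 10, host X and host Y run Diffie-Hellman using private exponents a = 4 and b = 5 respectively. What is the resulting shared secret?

5

Host Y sends B = g^b mod q = 10^5 mod 19.
10^1 ≡ 10 (mod 19)
10^2 = (10^1)^2 ≡ 10^2 = 100 ≡ 5 (mod 19)
10^4 = (10^2)^2 ≡ 5^2 = 25 ≡ 6 (mod 19)
10^5 = 10^4 · 10^1 ≡ 6 · 10 ≡ 3 (mod 19).
So B = 3. Host X then computes K = B^a mod q = 3^4 mod 19.
3^1 ≡ 3 (mod 19)
3^2 = (3^1)^2 ≡ 3^2 = 9 ≡ 9 (mod 19)
3^4 = (3^2)^2 ≡ 9^2 = 81 ≡ 5 (mod 19)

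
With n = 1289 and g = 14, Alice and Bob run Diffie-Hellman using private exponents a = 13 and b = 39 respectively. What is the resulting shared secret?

1240

Bob sends B = g^b mod n = 14^39 mod 1289.
14^1 ≡ 14 (mod 1289)
14^2 = (14^1)^2 ≡ 14^2 = 196 ≡ 196 (mod 1289)
14^4 = (14^2)^2 ≡ 196^2 = 38416 ≡ 1035 (mod 1289)
14^8 = (14^4)^2 ≡ 1035^2 = 1071225 ≡ 66 (mod 1289)
14^16 = (14^8)^2 ≡ 66^2 = 4356 ≡ 489 (mod 1289)
14^32 = (14^16)^2 ≡ 489^2 = 239121 ≡ 656 (mod 1289)
14^39 = 14^32 · 14^4 · 14^2 · 14^1 ≡ 656 · 1035 · 196 · 14 ≡ 1067 (mod 1289).
So B = 1067. Alice then computes K = B^a mod n = 1067^13 mod 1289.
1067^1 ≡ 1067 (mod 1289)
1067^2 = (1067^1)^2 ≡ 1067^2 = 1138489 ≡ 302 (mod 1289)
1067^4 = (1067^2)^2 ≡ 302^2 = 91204 ≡ 974 (mod 1289)
1067^8 = (1067^4)^2 ≡ 974^2 = 948676 ≡ 1261 (mod 1289)
1067^13 = 1067^8 · 1067^4 · 1067^1 ≡ 1261 · 974 · 1067 ≡ 1240 (mod 1289).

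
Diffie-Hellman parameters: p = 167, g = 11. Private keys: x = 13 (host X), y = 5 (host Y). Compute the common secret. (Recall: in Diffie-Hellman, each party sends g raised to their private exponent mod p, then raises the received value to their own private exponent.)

16

Host Y sends B = g^y mod p = 11^5 mod 167.
11^1 ≡ 11 (mod 167)
11^2 = (11^1)^2 ≡ 11^2 = 121 ≡ 121 (mod 167)
11^4 = (11^2)^2 ≡ 121^2 = 14641 ≡ 112 (mod 167)
11^5 = 11^4 · 11^1 ≡ 112 · 11 ≡ 63 (mod 167).
So B = 63. Host X then computes K = B^x mod p = 63^13 mod 167.
63^1 ≡ 63 (mod 167)
63^2 = (63^1)^2 ≡ 63^2 = 3969 ≡ 128 (mod 167)
63^4 = (63^2)^2 ≡ 128^2 = 16384 ≡ 18 (mod 167)
63^8 = (63^4)^2 ≡ 18^2 = 324 ≡ 157 (mod 167)
63^13 = 63^8 · 63^4 · 63^1 ≡ 157 · 18 · 63 ≡ 16 (mod 167).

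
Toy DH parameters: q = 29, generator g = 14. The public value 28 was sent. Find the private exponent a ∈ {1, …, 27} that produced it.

14

Try successive powers of 14 modulo 29:
14^1 ≡ 14
14^2 ≡ 22
14^3 ≡ 18
14^4 ≡ 20
14^5 ≡ 19
14^6 ≡ 5
14^7 ≡ 12
14^8 ≡ 23
14^9 ≡ 3
14^10 ≡ 13
14^11 ≡ 8
14^12 ≡ 25
14^13 ≡ 2
14^14 ≡ 28
Found: a = 14.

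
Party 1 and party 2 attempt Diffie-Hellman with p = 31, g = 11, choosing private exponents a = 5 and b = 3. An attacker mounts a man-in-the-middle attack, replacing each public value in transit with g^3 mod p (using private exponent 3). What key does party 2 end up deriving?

23

Party 2 receives an attacker's public value M = 11^3 mod 31 instead of the honest one.
11^1 ≡ 11 (mod 31)
11^2 = (11^1)^2 ≡ 11^2 = 121 ≡ 28 (mod 31)
11^3 = 11^2 · 11^1 ≡ 28 · 11 ≡ 29 (mod 31).
So M = 29. Party 2 computes K = M^3 mod 31.
29^1 ≡ 29 (mod 31)
29^2 = (29^1)^2 ≡ 29^2 = 841 ≡ 4 (mod 31)
29^3 = 29^2 · 29^1 ≡ 4 · 29 ≡ 23 (mod 31).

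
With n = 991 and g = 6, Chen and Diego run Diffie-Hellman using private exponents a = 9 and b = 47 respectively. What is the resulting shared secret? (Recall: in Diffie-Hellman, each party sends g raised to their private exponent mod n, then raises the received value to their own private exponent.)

Diego sends B = g^b mod n = 6^47 mod 991.
6^1 ≡ 6 (mod 991)
6^2 = (6^1)^2 ≡ 6^2 = 36 ≡ 36 (mod 991)
6^4 = (6^2)^2 ≡ 36^2 = 1296 ≡ 305 (mod 991)
6^8 = (6^4)^2 ≡ 305^2 = 93025 ≡ 862 (mod 991)
6^16 = (6^8)^2 ≡ 862^2 = 743044 ≡ 785 (mod 991)
6^32 = (6^16)^2 ≡ 785^2 = 616225 ≡ 814 (mod 991)
6^47 = 6^32 · 6^8 · 6^4 · 6^2 · 6^1 ≡ 814 · 862 · 305 · 36 · 6 ≡ 131 (mod 991).
So B = 131. Chen then computes K = B^a mod n = 131^9 mod 991.
131^1 ≡ 131 (mod 991)
131^2 = (131^1)^2 ≡ 131^2 = 17161 ≡ 314 (mod 991)
131^4 = (131^2)^2 ≡ 314^2 = 98596 ≡ 487 (mod 991)
131^8 = (131^4)^2 ≡ 487^2 = 237169 ≡ 320 (mod 991)
131^9 = 131^8 · 131^1 ≡ 320 · 131 ≡ 298 (mod 991).

298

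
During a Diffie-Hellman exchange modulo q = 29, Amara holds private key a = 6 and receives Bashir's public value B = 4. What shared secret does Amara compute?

Shared key K = 4^6 mod 29.
4^1 ≡ 4 (mod 29)
4^2 = (4^1)^2 ≡ 4^2 = 16 ≡ 16 (mod 29)
4^4 = (4^2)^2 ≡ 16^2 = 256 ≡ 24 (mod 29)
4^6 = 4^4 · 4^2 ≡ 24 · 16 ≡ 7 (mod 29).

7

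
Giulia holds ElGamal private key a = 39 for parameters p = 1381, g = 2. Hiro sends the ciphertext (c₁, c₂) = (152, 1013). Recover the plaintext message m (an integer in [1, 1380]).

Shared mask s = c₁^a mod p = 152^39 mod 1381.
152^1 ≡ 152 (mod 1381)
152^2 = (152^1)^2 ≡ 152^2 = 23104 ≡ 1008 (mod 1381)
152^4 = (152^2)^2 ≡ 1008^2 = 1016064 ≡ 1029 (mod 1381)
152^8 = (152^4)^2 ≡ 1029^2 = 1058841 ≡ 995 (mod 1381)
152^16 = (152^8)^2 ≡ 995^2 = 990025 ≡ 1229 (mod 1381)
152^32 = (152^16)^2 ≡ 1229^2 = 1510441 ≡ 1008 (mod 1381)
152^39 = 152^32 · 152^4 · 152^2 · 152^1 ≡ 1008 · 1029 · 1008 · 152 ≡ 711 (mod 1381).
So s = 711; s⁻¹ ≡ 1280 (mod 1381).
m = c₂ · s⁻¹ mod 1381 = 1013 · 1280 mod 1381 = 1262.

1262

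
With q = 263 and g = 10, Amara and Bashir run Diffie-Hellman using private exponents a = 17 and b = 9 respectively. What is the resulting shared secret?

91

Bashir sends B = g^b mod q = 10^9 mod 263.
10^1 ≡ 10 (mod 263)
10^2 = (10^1)^2 ≡ 10^2 = 100 ≡ 100 (mod 263)
10^4 = (10^2)^2 ≡ 100^2 = 10000 ≡ 6 (mod 263)
10^8 = (10^4)^2 ≡ 6^2 = 36 ≡ 36 (mod 263)
10^9 = 10^8 · 10^1 ≡ 36 · 10 ≡ 97 (mod 263).
So B = 97. Amara then computes K = B^a mod q = 97^17 mod 263.
97^1 ≡ 97 (mod 263)
97^2 = (97^1)^2 ≡ 97^2 = 9409 ≡ 204 (mod 263)
97^4 = (97^2)^2 ≡ 204^2 = 41616 ≡ 62 (mod 263)
97^8 = (97^4)^2 ≡ 62^2 = 3844 ≡ 162 (mod 263)
97^16 = (97^8)^2 ≡ 162^2 = 26244 ≡ 207 (mod 263)
97^17 = 97^16 · 97^1 ≡ 207 · 97 ≡ 91 (mod 263).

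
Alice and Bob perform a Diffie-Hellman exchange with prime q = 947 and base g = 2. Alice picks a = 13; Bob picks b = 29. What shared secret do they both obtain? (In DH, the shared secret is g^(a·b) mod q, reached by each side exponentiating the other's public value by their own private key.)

Alice sends A = g^a mod q = 2^13 mod 947.
2^1 ≡ 2 (mod 947)
2^2 = (2^1)^2 ≡ 2^2 = 4 ≡ 4 (mod 947)
2^4 = (2^2)^2 ≡ 4^2 = 16 ≡ 16 (mod 947)
2^8 = (2^4)^2 ≡ 16^2 = 256 ≡ 256 (mod 947)
2^13 = 2^8 · 2^4 · 2^1 ≡ 256 · 16 · 2 ≡ 616 (mod 947).
So A = 616. Bob then computes K = A^b mod q = 616^29 mod 947.
616^1 ≡ 616 (mod 947)
616^2 = (616^1)^2 ≡ 616^2 = 379456 ≡ 656 (mod 947)
616^4 = (616^2)^2 ≡ 656^2 = 430336 ≡ 398 (mod 947)
616^8 = (616^4)^2 ≡ 398^2 = 158404 ≡ 255 (mod 947)
616^16 = (616^8)^2 ≡ 255^2 = 65025 ≡ 629 (mod 947)
616^29 = 616^16 · 616^8 · 616^4 · 616^1 ≡ 629 · 255 · 398 · 616 ≡ 920 (mod 947).

920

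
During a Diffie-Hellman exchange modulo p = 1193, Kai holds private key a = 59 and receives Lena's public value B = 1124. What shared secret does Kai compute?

857

Shared key K = 1124^59 mod 1193.
1124^1 ≡ 1124 (mod 1193)
1124^2 = (1124^1)^2 ≡ 1124^2 = 1263376 ≡ 1182 (mod 1193)
1124^4 = (1124^2)^2 ≡ 1182^2 = 1397124 ≡ 121 (mod 1193)
1124^8 = (1124^4)^2 ≡ 121^2 = 14641 ≡ 325 (mod 1193)
1124^16 = (1124^8)^2 ≡ 325^2 = 105625 ≡ 641 (mod 1193)
1124^32 = (1124^16)^2 ≡ 641^2 = 410881 ≡ 489 (mod 1193)
1124^59 = 1124^32 · 1124^16 · 1124^8 · 1124^2 · 1124^1 ≡ 489 · 641 · 325 · 1182 · 1124 ≡ 857 (mod 1193).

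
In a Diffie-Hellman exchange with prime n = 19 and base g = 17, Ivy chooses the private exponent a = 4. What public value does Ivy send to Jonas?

16

Public value = 17^4 mod 19.
17^1 ≡ 17 (mod 19)
17^2 = (17^1)^2 ≡ 17^2 = 289 ≡ 4 (mod 19)
17^4 = (17^2)^2 ≡ 4^2 = 16 ≡ 16 (mod 19)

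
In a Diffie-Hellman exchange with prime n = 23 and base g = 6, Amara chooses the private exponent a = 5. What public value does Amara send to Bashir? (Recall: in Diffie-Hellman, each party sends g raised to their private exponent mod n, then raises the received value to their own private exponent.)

Public value = 6^5 (mod 23).
6^1 ≡ 6 (mod 23)
6^2 = (6^1)^2 ≡ 6^2 = 36 ≡ 13 (mod 23)
6^4 = (6^2)^2 ≡ 13^2 = 169 ≡ 8 (mod 23)
6^5 = 6^4 · 6^1 ≡ 8 · 6 ≡ 2 (mod 23).

2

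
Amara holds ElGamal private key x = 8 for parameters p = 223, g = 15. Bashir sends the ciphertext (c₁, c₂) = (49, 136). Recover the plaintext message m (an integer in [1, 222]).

Shared mask s = c₁^x mod p = 49^8 mod 223.
49^1 ≡ 49 (mod 223)
49^2 = (49^1)^2 ≡ 49^2 = 2401 ≡ 171 (mod 223)
49^4 = (49^2)^2 ≡ 171^2 = 29241 ≡ 28 (mod 223)
49^8 = (49^4)^2 ≡ 28^2 = 784 ≡ 115 (mod 223)
So s = 115; s⁻¹ ≡ 64 (mod 223).
m = c₂ · s⁻¹ mod 223 = 136 · 64 mod 223 = 7.

7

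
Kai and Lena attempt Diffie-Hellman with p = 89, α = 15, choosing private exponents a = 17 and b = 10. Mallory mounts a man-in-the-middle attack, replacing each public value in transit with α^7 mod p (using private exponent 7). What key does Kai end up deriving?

3

Kai receives Mallory's public value M = 15^7 mod 89 instead of the honest one.
15^1 ≡ 15 (mod 89)
15^2 = (15^1)^2 ≡ 15^2 = 225 ≡ 47 (mod 89)
15^4 = (15^2)^2 ≡ 47^2 = 2209 ≡ 73 (mod 89)
15^7 = 15^4 · 15^2 · 15^1 ≡ 73 · 47 · 15 ≡ 23 (mod 89).
So M = 23. Kai computes K = M^17 mod 89.
23^1 ≡ 23 (mod 89)
23^2 = (23^1)^2 ≡ 23^2 = 529 ≡ 84 (mod 89)
23^4 = (23^2)^2 ≡ 84^2 = 7056 ≡ 25 (mod 89)
23^8 = (23^4)^2 ≡ 25^2 = 625 ≡ 2 (mod 89)
23^16 = (23^8)^2 ≡ 2^2 = 4 ≡ 4 (mod 89)
23^17 = 23^16 · 23^1 ≡ 4 · 23 ≡ 3 (mod 89).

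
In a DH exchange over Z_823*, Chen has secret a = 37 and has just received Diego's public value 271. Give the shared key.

413

Shared key K = 271^37 mod 823.
271^1 ≡ 271 (mod 823)
271^2 = (271^1)^2 ≡ 271^2 = 73441 ≡ 194 (mod 823)
271^4 = (271^2)^2 ≡ 194^2 = 37636 ≡ 601 (mod 823)
271^8 = (271^4)^2 ≡ 601^2 = 361201 ≡ 727 (mod 823)
271^16 = (271^8)^2 ≡ 727^2 = 528529 ≡ 163 (mod 823)
271^32 = (271^16)^2 ≡ 163^2 = 26569 ≡ 233 (mod 823)
271^37 = 271^32 · 271^4 · 271^1 ≡ 233 · 601 · 271 ≡ 413 (mod 823).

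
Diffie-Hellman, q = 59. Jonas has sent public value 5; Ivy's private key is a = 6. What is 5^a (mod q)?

Shared key K = 5^6 mod 59.
5^1 ≡ 5 (mod 59)
5^2 = (5^1)^2 ≡ 5^2 = 25 ≡ 25 (mod 59)
5^4 = (5^2)^2 ≡ 25^2 = 625 ≡ 35 (mod 59)
5^6 = 5^4 · 5^2 ≡ 35 · 25 ≡ 49 (mod 59).

49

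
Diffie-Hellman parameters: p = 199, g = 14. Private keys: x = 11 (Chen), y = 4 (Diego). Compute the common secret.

175

Chen sends A = g^x mod p = 14^11 mod 199.
14^1 ≡ 14 (mod 199)
14^2 = (14^1)^2 ≡ 14^2 = 196 ≡ 196 (mod 199)
14^4 = (14^2)^2 ≡ 196^2 = 38416 ≡ 9 (mod 199)
14^8 = (14^4)^2 ≡ 9^2 = 81 ≡ 81 (mod 199)
14^11 = 14^8 · 14^2 · 14^1 ≡ 81 · 196 · 14 ≡ 180 (mod 199).
So A = 180. Diego then computes K = A^y mod p = 180^4 mod 199.
180^1 ≡ 180 (mod 199)
180^2 = (180^1)^2 ≡ 180^2 = 32400 ≡ 162 (mod 199)
180^4 = (180^2)^2 ≡ 162^2 = 26244 ≡ 175 (mod 199)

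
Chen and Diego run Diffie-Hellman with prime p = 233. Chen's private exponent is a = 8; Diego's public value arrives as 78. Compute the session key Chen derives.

Shared key K = 78^8 mod 233.
78^1 ≡ 78 (mod 233)
78^2 = (78^1)^2 ≡ 78^2 = 6084 ≡ 26 (mod 233)
78^4 = (78^2)^2 ≡ 26^2 = 676 ≡ 210 (mod 233)
78^8 = (78^4)^2 ≡ 210^2 = 44100 ≡ 63 (mod 233)

63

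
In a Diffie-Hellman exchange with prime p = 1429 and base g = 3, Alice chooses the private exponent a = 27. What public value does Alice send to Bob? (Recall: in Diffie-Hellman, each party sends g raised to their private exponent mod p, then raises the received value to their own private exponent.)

Public value = 3^27 mod 1429.
3^1 ≡ 3 (mod 1429)
3^2 = (3^1)^2 ≡ 3^2 = 9 ≡ 9 (mod 1429)
3^4 = (3^2)^2 ≡ 9^2 = 81 ≡ 81 (mod 1429)
3^8 = (3^4)^2 ≡ 81^2 = 6561 ≡ 845 (mod 1429)
3^16 = (3^8)^2 ≡ 845^2 = 714025 ≡ 954 (mod 1429)
3^27 = 3^16 · 3^8 · 3^2 · 3^1 ≡ 954 · 845 · 9 · 3 ≡ 411 (mod 1429).

411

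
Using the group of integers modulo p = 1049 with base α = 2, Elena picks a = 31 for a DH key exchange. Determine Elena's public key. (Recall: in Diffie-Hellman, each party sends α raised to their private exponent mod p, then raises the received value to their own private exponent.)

Public value = 2^31 (mod 1049).
2^1 ≡ 2 (mod 1049)
2^2 = (2^1)^2 ≡ 2^2 = 4 ≡ 4 (mod 1049)
2^4 = (2^2)^2 ≡ 4^2 = 16 ≡ 16 (mod 1049)
2^8 = (2^4)^2 ≡ 16^2 = 256 ≡ 256 (mod 1049)
2^16 = (2^8)^2 ≡ 256^2 = 65536 ≡ 498 (mod 1049)
2^31 = 2^16 · 2^8 · 2^4 · 2^2 · 2^1 ≡ 498 · 256 · 16 · 4 · 2 ≡ 220 (mod 1049).

220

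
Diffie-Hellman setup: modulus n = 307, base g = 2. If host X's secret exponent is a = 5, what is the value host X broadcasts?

Public value = 2^5 (mod 307).
2^1 ≡ 2 (mod 307)
2^2 = (2^1)^2 ≡ 2^2 = 4 ≡ 4 (mod 307)
2^4 = (2^2)^2 ≡ 4^2 = 16 ≡ 16 (mod 307)
2^5 = 2^4 · 2^1 ≡ 16 · 2 ≡ 32 (mod 307).

32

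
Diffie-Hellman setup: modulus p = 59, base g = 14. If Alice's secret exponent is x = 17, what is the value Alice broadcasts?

Public value = 14^17 (mod 59).
14^1 ≡ 14 (mod 59)
14^2 = (14^1)^2 ≡ 14^2 = 196 ≡ 19 (mod 59)
14^4 = (14^2)^2 ≡ 19^2 = 361 ≡ 7 (mod 59)
14^8 = (14^4)^2 ≡ 7^2 = 49 ≡ 49 (mod 59)
14^16 = (14^8)^2 ≡ 49^2 = 2401 ≡ 41 (mod 59)
14^17 = 14^16 · 14^1 ≡ 41 · 14 ≡ 43 (mod 59).

43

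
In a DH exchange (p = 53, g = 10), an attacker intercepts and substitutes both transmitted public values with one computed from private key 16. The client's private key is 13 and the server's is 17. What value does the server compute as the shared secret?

16

The server receives an attacker's public value M = 10^16 mod 53 instead of the honest one.
10^1 ≡ 10 (mod 53)
10^2 = (10^1)^2 ≡ 10^2 = 100 ≡ 47 (mod 53)
10^4 = (10^2)^2 ≡ 47^2 = 2209 ≡ 36 (mod 53)
10^8 = (10^4)^2 ≡ 36^2 = 1296 ≡ 24 (mod 53)
10^16 = (10^8)^2 ≡ 24^2 = 576 ≡ 46 (mod 53)
So M = 46. The server computes K = M^17 mod 53.
46^1 ≡ 46 (mod 53)
46^2 = (46^1)^2 ≡ 46^2 = 2116 ≡ 49 (mod 53)
46^4 = (46^2)^2 ≡ 49^2 = 2401 ≡ 16 (mod 53)
46^8 = (46^4)^2 ≡ 16^2 = 256 ≡ 44 (mod 53)
46^16 = (46^8)^2 ≡ 44^2 = 1936 ≡ 28 (mod 53)
46^17 = 46^16 · 46^1 ≡ 28 · 46 ≡ 16 (mod 53).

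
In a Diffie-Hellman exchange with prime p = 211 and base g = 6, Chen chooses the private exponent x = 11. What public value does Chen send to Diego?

Public value = 6^11 mod 211.
6^1 ≡ 6 (mod 211)
6^2 = (6^1)^2 ≡ 6^2 = 36 ≡ 36 (mod 211)
6^4 = (6^2)^2 ≡ 36^2 = 1296 ≡ 30 (mod 211)
6^8 = (6^4)^2 ≡ 30^2 = 900 ≡ 56 (mod 211)
6^11 = 6^8 · 6^2 · 6^1 ≡ 56 · 36 · 6 ≡ 69 (mod 211).

69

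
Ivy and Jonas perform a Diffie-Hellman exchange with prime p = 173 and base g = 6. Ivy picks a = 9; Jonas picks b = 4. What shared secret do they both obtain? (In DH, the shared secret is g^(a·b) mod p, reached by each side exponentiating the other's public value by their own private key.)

Ivy sends A = g^a mod p = 6^9 mod 173.
6^1 ≡ 6 (mod 173)
6^2 = (6^1)^2 ≡ 6^2 = 36 ≡ 36 (mod 173)
6^4 = (6^2)^2 ≡ 36^2 = 1296 ≡ 85 (mod 173)
6^8 = (6^4)^2 ≡ 85^2 = 7225 ≡ 132 (mod 173)
6^9 = 6^8 · 6^1 ≡ 132 · 6 ≡ 100 (mod 173).
So A = 100. Jonas then computes K = A^b mod p = 100^4 mod 173.
100^1 ≡ 100 (mod 173)
100^2 = (100^1)^2 ≡ 100^2 = 10000 ≡ 139 (mod 173)
100^4 = (100^2)^2 ≡ 139^2 = 19321 ≡ 118 (mod 173)

118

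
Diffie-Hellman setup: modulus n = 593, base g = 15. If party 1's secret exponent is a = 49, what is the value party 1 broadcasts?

Public value = 15^{49} \pmod{593}.
15^1 ≡ 15 (mod 593)
15^2 = (15^1)^2 ≡ 15^2 = 225 ≡ 225 (mod 593)
15^4 = (15^2)^2 ≡ 225^2 = 50625 ≡ 220 (mod 593)
15^8 = (15^4)^2 ≡ 220^2 = 48400 ≡ 367 (mod 593)
15^16 = (15^8)^2 ≡ 367^2 = 134689 ≡ 78 (mod 593)
15^32 = (15^16)^2 ≡ 78^2 = 6084 ≡ 154 (mod 593)
15^49 = 15^32 · 15^16 · 15^1 ≡ 154 · 78 · 15 ≡ 501 (mod 593).

501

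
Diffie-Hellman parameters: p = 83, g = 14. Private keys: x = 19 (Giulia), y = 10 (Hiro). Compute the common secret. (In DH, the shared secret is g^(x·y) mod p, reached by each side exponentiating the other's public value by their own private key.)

Giulia sends A = g^x mod p = 14^19 mod 83.
14^1 ≡ 14 (mod 83)
14^2 = (14^1)^2 ≡ 14^2 = 196 ≡ 30 (mod 83)
14^4 = (14^2)^2 ≡ 30^2 = 900 ≡ 70 (mod 83)
14^8 = (14^4)^2 ≡ 70^2 = 4900 ≡ 3 (mod 83)
14^16 = (14^8)^2 ≡ 3^2 = 9 ≡ 9 (mod 83)
14^19 = 14^16 · 14^2 · 14^1 ≡ 9 · 30 · 14 ≡ 45 (mod 83).
So A = 45. Hiro then computes K = A^y mod p = 45^10 mod 83.
45^1 ≡ 45 (mod 83)
45^2 = (45^1)^2 ≡ 45^2 = 2025 ≡ 33 (mod 83)
45^4 = (45^2)^2 ≡ 33^2 = 1089 ≡ 10 (mod 83)
45^8 = (45^4)^2 ≡ 10^2 = 100 ≡ 17 (mod 83)
45^10 = 45^8 · 45^2 ≡ 17 · 33 ≡ 63 (mod 83).

63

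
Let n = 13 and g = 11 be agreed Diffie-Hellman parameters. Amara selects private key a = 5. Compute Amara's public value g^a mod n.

7

Public value = 11^5 mod 13.
11^1 ≡ 11 (mod 13)
11^2 = (11^1)^2 ≡ 11^2 = 121 ≡ 4 (mod 13)
11^4 = (11^2)^2 ≡ 4^2 = 16 ≡ 3 (mod 13)
11^5 = 11^4 · 11^1 ≡ 3 · 11 ≡ 7 (mod 13).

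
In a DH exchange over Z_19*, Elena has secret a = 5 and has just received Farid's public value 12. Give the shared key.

Shared key K = 12^5 mod 19.
12^1 ≡ 12 (mod 19)
12^2 = (12^1)^2 ≡ 12^2 = 144 ≡ 11 (mod 19)
12^4 = (12^2)^2 ≡ 11^2 = 121 ≡ 7 (mod 19)
12^5 = 12^4 · 12^1 ≡ 7 · 12 ≡ 8 (mod 19).

8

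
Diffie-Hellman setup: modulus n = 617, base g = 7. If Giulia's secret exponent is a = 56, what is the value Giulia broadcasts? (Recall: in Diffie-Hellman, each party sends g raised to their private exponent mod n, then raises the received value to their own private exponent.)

418

Public value = 7^{56} \pmod{617}.
7^1 ≡ 7 (mod 617)
7^2 = (7^1)^2 ≡ 7^2 = 49 ≡ 49 (mod 617)
7^4 = (7^2)^2 ≡ 49^2 = 2401 ≡ 550 (mod 617)
7^8 = (7^4)^2 ≡ 550^2 = 302500 ≡ 170 (mod 617)
7^16 = (7^8)^2 ≡ 170^2 = 28900 ≡ 518 (mod 617)
7^32 = (7^16)^2 ≡ 518^2 = 268324 ≡ 546 (mod 617)
7^56 = 7^32 · 7^16 · 7^8 ≡ 546 · 518 · 170 ≡ 418 (mod 617).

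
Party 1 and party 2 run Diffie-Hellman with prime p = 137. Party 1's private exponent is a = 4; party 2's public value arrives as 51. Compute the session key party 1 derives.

4

Shared key K = 51^4 mod 137.
51^1 ≡ 51 (mod 137)
51^2 = (51^1)^2 ≡ 51^2 = 2601 ≡ 135 (mod 137)
51^4 = (51^2)^2 ≡ 135^2 = 18225 ≡ 4 (mod 137)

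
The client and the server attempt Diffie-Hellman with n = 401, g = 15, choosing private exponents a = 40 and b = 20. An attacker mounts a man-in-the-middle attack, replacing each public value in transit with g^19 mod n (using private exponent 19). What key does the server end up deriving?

22

The server receives an attacker's public value M = 15^19 mod 401 instead of the honest one.
15^1 ≡ 15 (mod 401)
15^2 = (15^1)^2 ≡ 15^2 = 225 ≡ 225 (mod 401)
15^4 = (15^2)^2 ≡ 225^2 = 50625 ≡ 99 (mod 401)
15^8 = (15^4)^2 ≡ 99^2 = 9801 ≡ 177 (mod 401)
15^16 = (15^8)^2 ≡ 177^2 = 31329 ≡ 51 (mod 401)
15^19 = 15^16 · 15^2 · 15^1 ≡ 51 · 225 · 15 ≡ 96 (mod 401).
So M = 96. The server computes K = M^20 mod 401.
96^1 ≡ 96 (mod 401)
96^2 = (96^1)^2 ≡ 96^2 = 9216 ≡ 394 (mod 401)
96^4 = (96^2)^2 ≡ 394^2 = 155236 ≡ 49 (mod 401)
96^8 = (96^4)^2 ≡ 49^2 = 2401 ≡ 396 (mod 401)
96^16 = (96^8)^2 ≡ 396^2 = 156816 ≡ 25 (mod 401)
96^20 = 96^16 · 96^4 ≡ 25 · 49 ≡ 22 (mod 401).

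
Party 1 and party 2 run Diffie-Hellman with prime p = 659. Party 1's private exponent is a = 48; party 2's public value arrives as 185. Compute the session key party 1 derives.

185

Shared key K = 185^48 mod 659.
185^1 ≡ 185 (mod 659)
185^2 = (185^1)^2 ≡ 185^2 = 34225 ≡ 616 (mod 659)
185^4 = (185^2)^2 ≡ 616^2 = 379456 ≡ 531 (mod 659)
185^8 = (185^4)^2 ≡ 531^2 = 281961 ≡ 568 (mod 659)
185^16 = (185^8)^2 ≡ 568^2 = 322624 ≡ 373 (mod 659)
185^32 = (185^16)^2 ≡ 373^2 = 139129 ≡ 80 (mod 659)
185^48 = 185^32 · 185^16 ≡ 80 · 373 ≡ 185 (mod 659).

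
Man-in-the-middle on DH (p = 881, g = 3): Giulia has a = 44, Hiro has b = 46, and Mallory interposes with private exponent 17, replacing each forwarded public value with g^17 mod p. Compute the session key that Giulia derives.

338

Giulia receives Mallory's public value M = 3^17 mod 881 instead of the honest one.
3^1 ≡ 3 (mod 881)
3^2 = (3^1)^2 ≡ 3^2 = 9 ≡ 9 (mod 881)
3^4 = (3^2)^2 ≡ 9^2 = 81 ≡ 81 (mod 881)
3^8 = (3^4)^2 ≡ 81^2 = 6561 ≡ 394 (mod 881)
3^16 = (3^8)^2 ≡ 394^2 = 155236 ≡ 180 (mod 881)
3^17 = 3^16 · 3^1 ≡ 180 · 3 ≡ 540 (mod 881).
So M = 540. Giulia computes K = M^44 mod 881.
540^1 ≡ 540 (mod 881)
540^2 = (540^1)^2 ≡ 540^2 = 291600 ≡ 870 (mod 881)
540^4 = (540^2)^2 ≡ 870^2 = 756900 ≡ 121 (mod 881)
540^8 = (540^4)^2 ≡ 121^2 = 14641 ≡ 545 (mod 881)
540^16 = (540^8)^2 ≡ 545^2 = 297025 ≡ 128 (mod 881)
540^32 = (540^16)^2 ≡ 128^2 = 16384 ≡ 526 (mod 881)
540^44 = 540^32 · 540^8 · 540^4 ≡ 526 · 545 · 121 ≡ 338 (mod 881).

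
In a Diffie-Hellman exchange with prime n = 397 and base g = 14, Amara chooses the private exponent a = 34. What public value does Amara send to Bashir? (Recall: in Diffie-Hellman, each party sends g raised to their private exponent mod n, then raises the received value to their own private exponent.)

Public value = 14^34 mod 397.
14^1 ≡ 14 (mod 397)
14^2 = (14^1)^2 ≡ 14^2 = 196 ≡ 196 (mod 397)
14^4 = (14^2)^2 ≡ 196^2 = 38416 ≡ 304 (mod 397)
14^8 = (14^4)^2 ≡ 304^2 = 92416 ≡ 312 (mod 397)
14^16 = (14^8)^2 ≡ 312^2 = 97344 ≡ 79 (mod 397)
14^32 = (14^16)^2 ≡ 79^2 = 6241 ≡ 286 (mod 397)
14^34 = 14^32 · 14^2 ≡ 286 · 196 ≡ 79 (mod 397).

79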